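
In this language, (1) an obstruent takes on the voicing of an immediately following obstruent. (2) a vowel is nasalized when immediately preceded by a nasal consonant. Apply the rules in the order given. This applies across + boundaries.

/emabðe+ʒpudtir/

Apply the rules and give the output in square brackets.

Rule 1: /ʒ/ before /p/ (voiceless) → [ʃ]
Rule 1: /d/ before /t/ (voiceless) → [t]
After rule 1: emabðe+ʃputtir
Rule 2: /a/ after nasal /m/ → [ã]

[emãbðe+ʃputtir]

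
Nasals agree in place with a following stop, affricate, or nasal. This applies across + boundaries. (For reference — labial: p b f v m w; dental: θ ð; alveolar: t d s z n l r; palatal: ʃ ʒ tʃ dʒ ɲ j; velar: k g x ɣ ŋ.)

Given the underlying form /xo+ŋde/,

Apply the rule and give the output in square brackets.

[xo+nde]

/ŋ/ before /d/ (alveolar) → [n]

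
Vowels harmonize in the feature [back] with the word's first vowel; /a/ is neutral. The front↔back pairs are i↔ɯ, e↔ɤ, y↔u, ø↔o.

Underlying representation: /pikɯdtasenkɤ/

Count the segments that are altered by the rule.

/ɯ/ harmonizes with /i/ ([-back]) → [i]
/ɤ/ harmonizes with /i/ ([-back]) → [e]
2 segments change.

2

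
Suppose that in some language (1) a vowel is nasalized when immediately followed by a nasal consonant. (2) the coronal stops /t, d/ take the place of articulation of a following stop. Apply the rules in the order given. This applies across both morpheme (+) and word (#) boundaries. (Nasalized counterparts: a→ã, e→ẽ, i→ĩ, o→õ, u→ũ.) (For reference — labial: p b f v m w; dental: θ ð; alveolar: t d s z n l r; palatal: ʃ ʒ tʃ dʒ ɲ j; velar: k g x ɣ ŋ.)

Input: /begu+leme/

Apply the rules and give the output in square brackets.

[begu+lẽme]

Rule 1: /e/ before nasal /m/ → [ẽ]
After rule 1: begu+lẽme
Rule 2: no segment meets the rule's conditions; no change.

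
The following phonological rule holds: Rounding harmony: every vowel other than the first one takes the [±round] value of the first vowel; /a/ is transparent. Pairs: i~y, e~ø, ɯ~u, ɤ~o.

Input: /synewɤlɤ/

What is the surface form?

/e/ harmonizes with /y/ ([+round]) → [ø]
/ɤ/ harmonizes with /y/ ([+round]) → [o]
/ɤ/ harmonizes with /y/ ([+round]) → [o]

[synøwolo]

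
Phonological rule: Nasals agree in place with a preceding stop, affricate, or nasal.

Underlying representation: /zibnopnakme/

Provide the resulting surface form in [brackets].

/n/ after /b/ (labial) → [m]
/n/ after /p/ (labial) → [m]
/m/ after /k/ (velar) → [ŋ]

[zibmopmakŋe]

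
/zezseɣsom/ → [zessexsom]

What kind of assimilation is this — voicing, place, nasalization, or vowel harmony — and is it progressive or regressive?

voicing assimilation, regressive

/z/→[s] /ɣ/→[x].
Each target copies a feature from the following segment, so the direction is regressive.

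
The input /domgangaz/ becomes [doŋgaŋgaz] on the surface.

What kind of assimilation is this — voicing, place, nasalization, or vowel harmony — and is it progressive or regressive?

/m/→[ŋ] /n/→[ŋ].
Each target copies a feature from the following segment, so the direction is regressive.

place assimilation, regressive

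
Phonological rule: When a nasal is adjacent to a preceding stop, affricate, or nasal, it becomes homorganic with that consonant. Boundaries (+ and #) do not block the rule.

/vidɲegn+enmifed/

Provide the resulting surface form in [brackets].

/ɲ/ after /d/ (alveolar) → [n]
/n/ after /g/ (velar) → [ŋ]
/m/ after /n/ (alveolar) → [n]

[vidnegŋ+ennifed]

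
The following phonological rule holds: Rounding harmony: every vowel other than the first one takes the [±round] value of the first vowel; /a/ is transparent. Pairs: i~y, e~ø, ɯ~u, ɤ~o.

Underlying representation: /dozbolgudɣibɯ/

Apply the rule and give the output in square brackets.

[dozbolgudɣybu]

/i/ harmonizes with /o/ ([+round]) → [y]
/ɯ/ harmonizes with /o/ ([+round]) → [u]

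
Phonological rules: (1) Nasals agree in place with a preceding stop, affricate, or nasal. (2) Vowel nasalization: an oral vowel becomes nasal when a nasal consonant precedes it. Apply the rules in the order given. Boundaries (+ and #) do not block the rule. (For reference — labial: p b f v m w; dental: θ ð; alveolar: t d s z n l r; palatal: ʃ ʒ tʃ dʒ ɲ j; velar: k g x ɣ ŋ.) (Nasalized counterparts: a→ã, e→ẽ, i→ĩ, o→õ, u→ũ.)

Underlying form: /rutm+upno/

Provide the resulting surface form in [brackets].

[rutn+ũpmõ]

Rule 1: /m/ after /t/ (alveolar) → [n]
Rule 1: /n/ after /p/ (labial) → [m]
After rule 1: rutn+upmo
Rule 2: /u/ after nasal /n/ → [ũ]
Rule 2: /o/ after nasal /m/ → [õ]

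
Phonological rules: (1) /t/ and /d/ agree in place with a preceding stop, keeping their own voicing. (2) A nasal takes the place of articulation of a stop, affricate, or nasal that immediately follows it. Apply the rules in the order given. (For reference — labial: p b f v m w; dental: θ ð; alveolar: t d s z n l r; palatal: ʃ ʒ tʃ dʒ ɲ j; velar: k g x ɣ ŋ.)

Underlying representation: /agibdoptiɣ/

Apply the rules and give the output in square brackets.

[agibboppiɣ]

Rule 1: /d/ after /b/ (labial) → [b]
Rule 1: /t/ after /p/ (labial) → [p]
After rule 1: agibboppiɣ
Rule 2: no segment meets the rule's conditions; no change.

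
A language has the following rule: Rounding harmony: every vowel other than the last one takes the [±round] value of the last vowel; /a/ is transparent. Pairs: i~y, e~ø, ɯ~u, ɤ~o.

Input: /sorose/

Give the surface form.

[sɤrɤse]

/o/ harmonizes with /e/ ([-round]) → [ɤ]
/o/ harmonizes with /e/ ([-round]) → [ɤ]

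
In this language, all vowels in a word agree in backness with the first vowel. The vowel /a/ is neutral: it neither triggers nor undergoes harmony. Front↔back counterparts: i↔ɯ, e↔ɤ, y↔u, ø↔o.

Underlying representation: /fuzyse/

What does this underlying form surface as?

[fuzusɤ]

/y/ harmonizes with /u/ ([+back]) → [u]
/e/ harmonizes with /u/ ([+back]) → [ɤ]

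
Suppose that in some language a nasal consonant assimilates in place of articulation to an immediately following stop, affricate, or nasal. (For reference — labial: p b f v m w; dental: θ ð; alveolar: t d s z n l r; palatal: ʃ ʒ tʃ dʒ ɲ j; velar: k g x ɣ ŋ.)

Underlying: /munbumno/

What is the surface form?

[mumbunno]

/n/ before /b/ (labial) → [m]
/m/ before /n/ (alveolar) → [n]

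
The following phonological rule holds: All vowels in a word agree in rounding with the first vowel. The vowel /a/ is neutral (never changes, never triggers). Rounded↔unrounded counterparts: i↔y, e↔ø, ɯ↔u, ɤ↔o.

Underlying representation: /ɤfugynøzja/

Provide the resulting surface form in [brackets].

[ɤfɯginezja]

/u/ harmonizes with /ɤ/ ([-round]) → [ɯ]
/y/ harmonizes with /ɤ/ ([-round]) → [i]
/ø/ harmonizes with /ɤ/ ([-round]) → [e]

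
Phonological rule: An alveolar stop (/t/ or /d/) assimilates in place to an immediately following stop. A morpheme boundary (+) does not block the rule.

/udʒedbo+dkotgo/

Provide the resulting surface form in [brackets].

[udʒebbo+gkokgo]

/d/ before /b/ (labial) → [b]
/d/ before /k/ (velar) → [g]
/t/ before /g/ (velar) → [k]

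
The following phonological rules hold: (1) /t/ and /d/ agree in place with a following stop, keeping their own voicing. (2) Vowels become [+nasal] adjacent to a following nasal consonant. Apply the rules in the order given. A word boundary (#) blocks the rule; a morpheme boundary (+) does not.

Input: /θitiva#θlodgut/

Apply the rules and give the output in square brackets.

[θitiva#θloggut]

Rule 1: /d/ before /g/ (velar) → [g]
After rule 1: θitiva#θloggut
Rule 2: no segment meets the rule's conditions; no change.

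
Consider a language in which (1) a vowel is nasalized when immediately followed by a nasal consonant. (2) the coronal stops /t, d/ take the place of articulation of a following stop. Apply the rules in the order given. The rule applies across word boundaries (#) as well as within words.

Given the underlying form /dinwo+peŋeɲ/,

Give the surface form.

[dĩnwo+pẽŋẽɲ]

Rule 1: /i/ before nasal /n/ → [ĩ]
Rule 1: /e/ before nasal /ŋ/ → [ẽ]
Rule 1: /e/ before nasal /ɲ/ → [ẽ]
After rule 1: dĩnwo+pẽŋẽɲ
Rule 2: no segment meets the rule's conditions; no change.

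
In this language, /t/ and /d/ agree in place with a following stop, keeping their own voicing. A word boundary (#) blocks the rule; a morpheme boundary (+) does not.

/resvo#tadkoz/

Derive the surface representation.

/d/ before /k/ (velar) → [g]

[resvo#tagkoz]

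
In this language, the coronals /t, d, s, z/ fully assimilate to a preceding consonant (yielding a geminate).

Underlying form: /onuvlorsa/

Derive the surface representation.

[onuvlorra]

/s/ after /r/ → [r] (total assimilation)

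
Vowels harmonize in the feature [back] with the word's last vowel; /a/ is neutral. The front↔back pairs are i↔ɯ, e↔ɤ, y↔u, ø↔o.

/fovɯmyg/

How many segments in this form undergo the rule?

/o/ harmonizes with /y/ ([-back]) → [ø]
/ɯ/ harmonizes with /y/ ([-back]) → [i]
2 segments change.

2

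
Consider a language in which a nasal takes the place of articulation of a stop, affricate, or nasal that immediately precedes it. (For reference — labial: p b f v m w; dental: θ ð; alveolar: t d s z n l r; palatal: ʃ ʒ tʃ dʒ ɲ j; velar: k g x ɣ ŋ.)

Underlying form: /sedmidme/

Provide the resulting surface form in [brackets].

[sednidne]

/m/ after /d/ (alveolar) → [n]
/m/ after /d/ (alveolar) → [n]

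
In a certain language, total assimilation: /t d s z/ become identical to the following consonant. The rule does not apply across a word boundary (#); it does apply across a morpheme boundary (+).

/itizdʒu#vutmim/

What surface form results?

[itidʒdʒu#vummim]

/z/ before /dʒ/ → [dʒ] (total assimilation)
/t/ before /m/ → [m] (total assimilation)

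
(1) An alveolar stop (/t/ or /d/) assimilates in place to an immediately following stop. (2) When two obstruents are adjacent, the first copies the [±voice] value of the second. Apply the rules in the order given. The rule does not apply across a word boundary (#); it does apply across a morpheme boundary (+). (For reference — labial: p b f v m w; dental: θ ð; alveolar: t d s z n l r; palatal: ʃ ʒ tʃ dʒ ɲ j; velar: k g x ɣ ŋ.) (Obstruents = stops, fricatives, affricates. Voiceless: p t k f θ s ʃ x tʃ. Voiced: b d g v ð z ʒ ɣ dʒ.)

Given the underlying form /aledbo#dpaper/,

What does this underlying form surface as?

[alebbo#ppaper]

Rule 1: /d/ before /b/ (labial) → [b]
Rule 1: /d/ before /p/ (labial) → [b]
After rule 1: alebbo#bpaper
Rule 2: /b/ before /p/ (voiceless) → [p]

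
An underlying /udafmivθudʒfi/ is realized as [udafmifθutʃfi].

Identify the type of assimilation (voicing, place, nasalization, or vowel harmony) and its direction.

voicing assimilation, regressive

/v/→[f] /dʒ/→[tʃ].
Each target copies a feature from the following segment, so the direction is regressive.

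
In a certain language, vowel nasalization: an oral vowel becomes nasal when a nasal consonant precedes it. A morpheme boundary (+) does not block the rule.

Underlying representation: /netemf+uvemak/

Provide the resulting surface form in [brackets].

[nẽtemf+uvemãk]

/e/ after nasal /n/ → [ẽ]
/a/ after nasal /m/ → [ã]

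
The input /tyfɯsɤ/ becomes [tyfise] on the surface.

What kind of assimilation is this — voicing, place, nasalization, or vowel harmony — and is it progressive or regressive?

/ɯ/→[i] /ɤ/→[e].
Vowels agree with the first vowel, so the harmony is progressive.

vowel harmony, progressive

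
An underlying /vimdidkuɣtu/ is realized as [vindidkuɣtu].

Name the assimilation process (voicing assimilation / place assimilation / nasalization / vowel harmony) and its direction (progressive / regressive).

/m/→[n].
Each target copies a feature from the following segment, so the direction is regressive.

place assimilation, regressive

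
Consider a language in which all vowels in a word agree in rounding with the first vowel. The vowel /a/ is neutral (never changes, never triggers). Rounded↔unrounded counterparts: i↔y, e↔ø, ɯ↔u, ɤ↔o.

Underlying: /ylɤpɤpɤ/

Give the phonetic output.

/ɤ/ harmonizes with /y/ ([+round]) → [o]
/ɤ/ harmonizes with /y/ ([+round]) → [o]
/ɤ/ harmonizes with /y/ ([+round]) → [o]

[ylopopo]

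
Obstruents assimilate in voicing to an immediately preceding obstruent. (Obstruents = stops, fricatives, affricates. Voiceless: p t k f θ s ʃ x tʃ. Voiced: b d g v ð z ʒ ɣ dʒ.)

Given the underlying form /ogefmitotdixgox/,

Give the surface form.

/d/ after /t/ (voiceless) → [t]
/g/ after /x/ (voiceless) → [k]

[ogefmitottixkox]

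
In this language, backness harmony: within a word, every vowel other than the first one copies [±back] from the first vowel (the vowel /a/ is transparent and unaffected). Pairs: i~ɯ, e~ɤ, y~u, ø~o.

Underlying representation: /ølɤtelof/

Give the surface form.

/ɤ/ harmonizes with /ø/ ([-back]) → [e]
/o/ harmonizes with /ø/ ([-back]) → [ø]

[øleteløf]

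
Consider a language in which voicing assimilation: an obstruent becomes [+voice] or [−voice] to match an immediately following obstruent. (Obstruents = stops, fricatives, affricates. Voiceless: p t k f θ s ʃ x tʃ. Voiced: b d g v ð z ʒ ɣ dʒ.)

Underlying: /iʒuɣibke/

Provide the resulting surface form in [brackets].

[iʒuɣipke]

/b/ before /k/ (voiceless) → [p]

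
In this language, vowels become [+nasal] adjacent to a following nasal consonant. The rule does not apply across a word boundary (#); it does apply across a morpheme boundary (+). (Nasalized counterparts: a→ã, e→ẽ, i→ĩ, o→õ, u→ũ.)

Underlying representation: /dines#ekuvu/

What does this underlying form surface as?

/i/ before nasal /n/ → [ĩ]

[dĩnes#ekuvu]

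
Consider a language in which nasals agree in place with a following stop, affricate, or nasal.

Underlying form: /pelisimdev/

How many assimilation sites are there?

1

/m/ before /d/ (alveolar) → [n]
1 segment changes.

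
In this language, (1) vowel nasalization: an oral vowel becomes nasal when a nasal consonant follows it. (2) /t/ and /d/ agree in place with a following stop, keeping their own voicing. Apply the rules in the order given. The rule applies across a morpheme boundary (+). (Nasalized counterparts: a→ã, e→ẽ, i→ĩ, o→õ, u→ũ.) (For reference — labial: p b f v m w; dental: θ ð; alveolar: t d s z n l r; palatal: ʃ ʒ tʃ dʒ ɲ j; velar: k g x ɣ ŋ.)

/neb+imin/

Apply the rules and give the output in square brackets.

Rule 1: /i/ before nasal /m/ → [ĩ]
Rule 1: /i/ before nasal /n/ → [ĩ]
After rule 1: neb+ĩmĩn
Rule 2: no segment meets the rule's conditions; no change.

[neb+ĩmĩn]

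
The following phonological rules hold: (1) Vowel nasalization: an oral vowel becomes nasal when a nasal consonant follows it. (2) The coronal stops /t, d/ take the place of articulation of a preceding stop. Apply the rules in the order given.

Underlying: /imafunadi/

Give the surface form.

[ĩmafũnadi]

Rule 1: /i/ before nasal /m/ → [ĩ]
Rule 1: /u/ before nasal /n/ → [ũ]
After rule 1: ĩmafũnadi
Rule 2: no segment meets the rule's conditions; no change.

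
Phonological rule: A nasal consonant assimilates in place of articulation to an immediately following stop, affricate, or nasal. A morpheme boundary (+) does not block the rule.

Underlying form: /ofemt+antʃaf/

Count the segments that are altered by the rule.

2

/m/ before /t/ (alveolar) → [n]
/n/ before /tʃ/ (palatal) → [ɲ]
2 segments change.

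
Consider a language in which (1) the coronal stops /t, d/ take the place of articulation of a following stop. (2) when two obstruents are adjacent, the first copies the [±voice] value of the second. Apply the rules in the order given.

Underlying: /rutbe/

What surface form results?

[rubbe]

Rule 1: /t/ before /b/ (labial) → [p]
After rule 1: rupbe
Rule 2: /p/ before /b/ (voiced) → [b]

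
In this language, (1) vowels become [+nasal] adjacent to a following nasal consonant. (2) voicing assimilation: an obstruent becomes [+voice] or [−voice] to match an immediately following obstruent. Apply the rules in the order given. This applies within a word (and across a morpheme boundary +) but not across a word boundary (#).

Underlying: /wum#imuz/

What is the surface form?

Rule 1: /u/ before nasal /m/ → [ũ]
Rule 1: /i/ before nasal /m/ → [ĩ]
After rule 1: wũm#ĩmuz
Rule 2: no segment meets the rule's conditions; no change.

[wũm#ĩmuz]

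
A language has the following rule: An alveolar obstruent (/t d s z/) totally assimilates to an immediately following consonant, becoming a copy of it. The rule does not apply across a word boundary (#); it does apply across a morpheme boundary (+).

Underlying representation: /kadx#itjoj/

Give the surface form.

/d/ before /x/ → [x] (total assimilation)
/t/ before /j/ → [j] (total assimilation)

[kaxx#ijjoj]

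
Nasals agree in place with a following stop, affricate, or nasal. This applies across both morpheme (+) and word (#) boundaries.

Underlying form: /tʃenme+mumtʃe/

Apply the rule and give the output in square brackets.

[tʃemme+muɲtʃe]

/n/ before /m/ (labial) → [m]
/m/ before /tʃ/ (palatal) → [ɲ]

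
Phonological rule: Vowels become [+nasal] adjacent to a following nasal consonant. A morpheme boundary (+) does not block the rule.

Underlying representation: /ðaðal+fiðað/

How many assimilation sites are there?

No segment meets the rule's conditions.

0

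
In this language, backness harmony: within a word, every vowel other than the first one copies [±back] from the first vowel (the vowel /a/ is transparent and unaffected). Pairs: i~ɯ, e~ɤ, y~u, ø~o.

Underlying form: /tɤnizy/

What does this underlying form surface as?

[tɤnɯzu]

/i/ harmonizes with /ɤ/ ([+back]) → [ɯ]
/y/ harmonizes with /ɤ/ ([+back]) → [u]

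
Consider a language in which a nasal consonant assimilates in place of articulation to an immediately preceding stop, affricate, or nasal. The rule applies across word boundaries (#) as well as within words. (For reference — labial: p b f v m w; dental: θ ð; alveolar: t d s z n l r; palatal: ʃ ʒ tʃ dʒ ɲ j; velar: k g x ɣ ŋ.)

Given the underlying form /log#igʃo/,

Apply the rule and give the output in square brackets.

no segment meets the rule's conditions; no change.

[log#igʃo]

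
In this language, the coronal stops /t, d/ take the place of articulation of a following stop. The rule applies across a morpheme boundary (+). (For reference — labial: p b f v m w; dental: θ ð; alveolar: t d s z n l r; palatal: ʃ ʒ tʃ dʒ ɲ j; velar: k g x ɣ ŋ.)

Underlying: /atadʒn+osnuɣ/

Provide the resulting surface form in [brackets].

[atadʒn+osnuɣ]

no segment meets the rule's conditions; no change.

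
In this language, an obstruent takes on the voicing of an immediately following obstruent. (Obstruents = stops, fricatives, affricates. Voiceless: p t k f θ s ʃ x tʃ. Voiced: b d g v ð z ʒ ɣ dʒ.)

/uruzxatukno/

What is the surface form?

/z/ before /x/ (voiceless) → [s]

[urusxatukno]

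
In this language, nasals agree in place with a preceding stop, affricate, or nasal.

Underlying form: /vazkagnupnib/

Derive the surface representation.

/n/ after /g/ (velar) → [ŋ]
/n/ after /p/ (labial) → [m]

[vazkagŋupmib]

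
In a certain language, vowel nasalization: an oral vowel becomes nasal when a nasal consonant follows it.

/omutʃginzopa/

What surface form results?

[õmutʃgĩnzopa]

/o/ before nasal /m/ → [õ]
/i/ before nasal /n/ → [ĩ]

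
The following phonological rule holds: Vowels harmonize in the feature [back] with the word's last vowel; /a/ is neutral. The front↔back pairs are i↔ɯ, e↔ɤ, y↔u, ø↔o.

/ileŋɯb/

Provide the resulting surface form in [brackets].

/i/ harmonizes with /ɯ/ ([+back]) → [ɯ]
/e/ harmonizes with /ɯ/ ([+back]) → [ɤ]

[ɯlɤŋɯb]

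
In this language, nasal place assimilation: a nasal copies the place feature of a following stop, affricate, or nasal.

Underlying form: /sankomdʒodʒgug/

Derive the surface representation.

[saŋkoɲdʒodʒgug]

/n/ before /k/ (velar) → [ŋ]
/m/ before /dʒ/ (palatal) → [ɲ]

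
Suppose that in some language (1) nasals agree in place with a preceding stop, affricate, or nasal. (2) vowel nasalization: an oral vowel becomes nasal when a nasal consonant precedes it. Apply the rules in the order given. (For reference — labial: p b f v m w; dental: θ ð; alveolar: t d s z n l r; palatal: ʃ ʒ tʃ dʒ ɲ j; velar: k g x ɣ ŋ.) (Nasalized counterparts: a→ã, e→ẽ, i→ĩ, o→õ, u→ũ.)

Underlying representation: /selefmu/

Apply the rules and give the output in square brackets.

Rule 1: no segment meets the rule's conditions; no change.
After rule 1: selefmu
Rule 2: /u/ after nasal /m/ → [ũ]

[selefmũ]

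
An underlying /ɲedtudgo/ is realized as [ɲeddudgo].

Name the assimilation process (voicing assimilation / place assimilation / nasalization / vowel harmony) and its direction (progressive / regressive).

voicing assimilation, progressive

/t/→[d].
Each target copies a feature from the preceding segment, so the direction is progressive.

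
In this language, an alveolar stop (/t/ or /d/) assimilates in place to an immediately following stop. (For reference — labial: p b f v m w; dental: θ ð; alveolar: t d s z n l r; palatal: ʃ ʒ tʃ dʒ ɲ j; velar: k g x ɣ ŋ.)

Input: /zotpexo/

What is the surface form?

[zoppexo]

/t/ before /p/ (labial) → [p]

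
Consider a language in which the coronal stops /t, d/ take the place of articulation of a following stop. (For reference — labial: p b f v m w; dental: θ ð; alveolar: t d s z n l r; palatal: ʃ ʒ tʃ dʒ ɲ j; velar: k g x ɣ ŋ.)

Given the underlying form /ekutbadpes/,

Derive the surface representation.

/t/ before /b/ (labial) → [p]
/d/ before /p/ (labial) → [b]

[ekupbabpes]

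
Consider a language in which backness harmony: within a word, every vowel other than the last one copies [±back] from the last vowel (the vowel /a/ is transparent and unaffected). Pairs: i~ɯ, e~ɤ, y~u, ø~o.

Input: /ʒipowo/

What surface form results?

[ʒɯpowo]

/i/ harmonizes with /o/ ([+back]) → [ɯ]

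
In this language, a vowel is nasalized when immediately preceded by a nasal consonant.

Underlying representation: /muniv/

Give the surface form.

/u/ after nasal /m/ → [ũ]
/i/ after nasal /n/ → [ĩ]

[mũnĩv]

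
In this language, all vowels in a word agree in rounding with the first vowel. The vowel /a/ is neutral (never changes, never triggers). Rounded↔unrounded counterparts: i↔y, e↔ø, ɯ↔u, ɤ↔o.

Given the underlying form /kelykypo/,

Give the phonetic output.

/y/ harmonizes with /e/ ([-round]) → [i]
/y/ harmonizes with /e/ ([-round]) → [i]
/o/ harmonizes with /e/ ([-round]) → [ɤ]

[kelikipɤ]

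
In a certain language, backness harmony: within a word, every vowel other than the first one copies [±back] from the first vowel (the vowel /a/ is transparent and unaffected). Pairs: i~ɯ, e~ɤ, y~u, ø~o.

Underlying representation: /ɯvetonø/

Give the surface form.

[ɯvɤtono]

/e/ harmonizes with /ɯ/ ([+back]) → [ɤ]
/ø/ harmonizes with /ɯ/ ([+back]) → [o]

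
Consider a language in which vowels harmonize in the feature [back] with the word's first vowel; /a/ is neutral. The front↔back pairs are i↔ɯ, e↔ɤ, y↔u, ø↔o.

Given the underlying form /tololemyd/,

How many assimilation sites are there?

2

/e/ harmonizes with /o/ ([+back]) → [ɤ]
/y/ harmonizes with /o/ ([+back]) → [u]
2 segments change.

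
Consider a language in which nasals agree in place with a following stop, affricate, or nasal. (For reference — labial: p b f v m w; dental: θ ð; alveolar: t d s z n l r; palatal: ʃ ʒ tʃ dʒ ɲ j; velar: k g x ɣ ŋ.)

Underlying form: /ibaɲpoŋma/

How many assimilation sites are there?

/ɲ/ before /p/ (labial) → [m]
/ŋ/ before /m/ (labial) → [m]
2 segments change.

2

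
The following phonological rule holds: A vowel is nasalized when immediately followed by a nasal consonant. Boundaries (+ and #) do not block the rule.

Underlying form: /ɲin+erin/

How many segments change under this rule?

2

/i/ before nasal /n/ → [ĩ]
/i/ before nasal /n/ → [ĩ]
2 segments change.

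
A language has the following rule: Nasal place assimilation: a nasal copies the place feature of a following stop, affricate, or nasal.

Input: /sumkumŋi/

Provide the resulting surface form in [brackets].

/m/ before /k/ (velar) → [ŋ]
/m/ before /ŋ/ (velar) → [ŋ]

[suŋkuŋŋi]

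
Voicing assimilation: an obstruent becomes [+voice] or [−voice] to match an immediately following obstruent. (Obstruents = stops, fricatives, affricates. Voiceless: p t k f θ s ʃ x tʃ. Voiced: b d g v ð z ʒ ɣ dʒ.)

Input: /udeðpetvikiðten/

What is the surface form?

[udeθpedvikiθten]

/ð/ before /p/ (voiceless) → [θ]
/t/ before /v/ (voiced) → [d]
/ð/ before /t/ (voiceless) → [θ]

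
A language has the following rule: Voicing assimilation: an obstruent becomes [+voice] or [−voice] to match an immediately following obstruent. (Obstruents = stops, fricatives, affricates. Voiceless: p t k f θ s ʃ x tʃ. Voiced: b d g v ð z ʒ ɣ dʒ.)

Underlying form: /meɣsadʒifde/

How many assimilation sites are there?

2

/ɣ/ before /s/ (voiceless) → [x]
/f/ before /d/ (voiced) → [v]
2 segments change.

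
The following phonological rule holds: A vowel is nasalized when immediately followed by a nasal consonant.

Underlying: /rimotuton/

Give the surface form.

[rĩmotutõn]

/i/ before nasal /m/ → [ĩ]
/o/ before nasal /n/ → [õ]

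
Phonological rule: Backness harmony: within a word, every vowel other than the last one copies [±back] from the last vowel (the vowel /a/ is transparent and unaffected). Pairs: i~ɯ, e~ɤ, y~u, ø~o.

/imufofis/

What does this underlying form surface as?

/u/ harmonizes with /i/ ([-back]) → [y]
/o/ harmonizes with /i/ ([-back]) → [ø]

[imyføfis]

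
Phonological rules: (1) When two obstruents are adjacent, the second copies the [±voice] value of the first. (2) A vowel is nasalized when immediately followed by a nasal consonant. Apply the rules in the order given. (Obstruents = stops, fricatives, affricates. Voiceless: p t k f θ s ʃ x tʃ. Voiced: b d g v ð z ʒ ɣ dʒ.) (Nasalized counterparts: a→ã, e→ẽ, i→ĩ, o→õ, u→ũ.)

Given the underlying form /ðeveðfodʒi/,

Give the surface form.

[ðeveðvodʒi]

Rule 1: /f/ after /ð/ (voiced) → [v]
After rule 1: ðeveðvodʒi
Rule 2: no segment meets the rule's conditions; no change.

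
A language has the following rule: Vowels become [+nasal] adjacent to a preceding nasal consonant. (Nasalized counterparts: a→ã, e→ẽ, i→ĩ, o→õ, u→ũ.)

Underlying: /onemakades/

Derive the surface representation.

[onẽmãkades]

/e/ after nasal /n/ → [ẽ]
/a/ after nasal /m/ → [ã]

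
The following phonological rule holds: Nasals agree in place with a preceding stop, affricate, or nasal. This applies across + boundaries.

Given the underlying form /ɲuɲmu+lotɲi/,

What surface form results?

/m/ after /ɲ/ (palatal) → [ɲ]
/ɲ/ after /t/ (alveolar) → [n]

[ɲuɲɲu+lotni]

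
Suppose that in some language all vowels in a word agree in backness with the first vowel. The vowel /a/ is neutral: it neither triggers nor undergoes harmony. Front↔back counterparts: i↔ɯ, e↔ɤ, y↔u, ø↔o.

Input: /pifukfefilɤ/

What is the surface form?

/u/ harmonizes with /i/ ([-back]) → [y]
/ɤ/ harmonizes with /i/ ([-back]) → [e]

[pifykfefile]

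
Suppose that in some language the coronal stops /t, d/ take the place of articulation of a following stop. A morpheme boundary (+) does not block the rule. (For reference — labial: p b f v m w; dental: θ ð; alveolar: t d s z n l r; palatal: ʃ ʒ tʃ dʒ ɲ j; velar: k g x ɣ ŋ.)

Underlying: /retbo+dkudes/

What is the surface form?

/t/ before /b/ (labial) → [p]
/d/ before /k/ (velar) → [g]

[repbo+gkudes]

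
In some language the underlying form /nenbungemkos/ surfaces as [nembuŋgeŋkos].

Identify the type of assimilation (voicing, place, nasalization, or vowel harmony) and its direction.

/n/→[m] /n/→[ŋ] /m/→[ŋ].
Each target copies a feature from the following segment, so the direction is regressive.

place assimilation, regressive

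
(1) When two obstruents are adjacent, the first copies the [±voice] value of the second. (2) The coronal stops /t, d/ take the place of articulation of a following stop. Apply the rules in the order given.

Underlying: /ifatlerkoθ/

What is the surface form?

Rule 1: no segment meets the rule's conditions; no change.
After rule 1: ifatlerkoθ
Rule 2: no segment meets the rule's conditions; no change.

[ifatlerkoθ]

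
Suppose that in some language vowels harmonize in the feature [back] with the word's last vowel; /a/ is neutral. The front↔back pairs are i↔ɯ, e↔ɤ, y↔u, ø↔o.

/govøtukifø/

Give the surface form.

/o/ harmonizes with /ø/ ([-back]) → [ø]
/u/ harmonizes with /ø/ ([-back]) → [y]

[gøvøtykifø]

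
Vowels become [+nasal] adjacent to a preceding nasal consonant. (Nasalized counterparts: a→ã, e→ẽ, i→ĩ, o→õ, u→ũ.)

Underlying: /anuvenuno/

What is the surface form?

[anũvenũnõ]

/u/ after nasal /n/ → [ũ]
/u/ after nasal /n/ → [ũ]
/o/ after nasal /n/ → [õ]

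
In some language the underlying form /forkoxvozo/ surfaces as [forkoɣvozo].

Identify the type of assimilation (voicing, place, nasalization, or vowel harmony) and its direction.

/x/→[ɣ].
Each target copies a feature from the following segment, so the direction is regressive.

voicing assimilation, regressive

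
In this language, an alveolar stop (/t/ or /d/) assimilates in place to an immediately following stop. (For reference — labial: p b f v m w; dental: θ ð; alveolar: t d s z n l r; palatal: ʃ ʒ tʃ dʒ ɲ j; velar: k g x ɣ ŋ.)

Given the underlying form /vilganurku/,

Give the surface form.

[vilganurku]

no segment meets the rule's conditions; no change.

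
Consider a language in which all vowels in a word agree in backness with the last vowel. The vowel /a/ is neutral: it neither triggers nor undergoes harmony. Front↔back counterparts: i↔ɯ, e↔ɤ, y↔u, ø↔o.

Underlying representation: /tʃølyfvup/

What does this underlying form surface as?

[tʃolufvup]

/ø/ harmonizes with /u/ ([+back]) → [o]
/y/ harmonizes with /u/ ([+back]) → [u]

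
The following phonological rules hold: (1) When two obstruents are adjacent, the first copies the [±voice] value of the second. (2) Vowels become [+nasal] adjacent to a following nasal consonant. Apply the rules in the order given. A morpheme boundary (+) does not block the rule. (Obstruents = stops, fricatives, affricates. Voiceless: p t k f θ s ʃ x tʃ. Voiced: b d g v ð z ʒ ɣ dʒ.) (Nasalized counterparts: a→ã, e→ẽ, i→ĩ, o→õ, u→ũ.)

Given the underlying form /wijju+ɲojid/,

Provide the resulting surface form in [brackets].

[wijjũ+ɲojid]

Rule 1: no segment meets the rule's conditions; no change.
After rule 1: wijju+ɲojid
Rule 2: /u/ before nasal /ɲ/ → [ũ]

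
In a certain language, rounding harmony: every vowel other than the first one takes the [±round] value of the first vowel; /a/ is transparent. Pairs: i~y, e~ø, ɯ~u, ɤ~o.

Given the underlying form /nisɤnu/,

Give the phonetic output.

/u/ harmonizes with /i/ ([-round]) → [ɯ]

[nisɤnɯ]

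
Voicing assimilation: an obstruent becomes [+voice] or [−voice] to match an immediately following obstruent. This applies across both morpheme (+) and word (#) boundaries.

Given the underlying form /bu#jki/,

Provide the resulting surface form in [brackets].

no segment meets the rule's conditions; no change.

[bu#jki]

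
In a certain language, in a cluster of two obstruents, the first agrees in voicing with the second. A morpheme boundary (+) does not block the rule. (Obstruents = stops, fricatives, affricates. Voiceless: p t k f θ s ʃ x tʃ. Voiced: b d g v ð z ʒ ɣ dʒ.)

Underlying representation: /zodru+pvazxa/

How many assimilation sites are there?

2

/p/ before /v/ (voiced) → [b]
/z/ before /x/ (voiceless) → [s]
2 segments change.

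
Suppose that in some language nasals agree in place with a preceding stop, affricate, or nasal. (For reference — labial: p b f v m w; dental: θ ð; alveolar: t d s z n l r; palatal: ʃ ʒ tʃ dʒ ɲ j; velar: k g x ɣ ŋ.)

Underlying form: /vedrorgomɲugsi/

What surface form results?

[vedrorgommugsi]

/ɲ/ after /m/ (labial) → [m]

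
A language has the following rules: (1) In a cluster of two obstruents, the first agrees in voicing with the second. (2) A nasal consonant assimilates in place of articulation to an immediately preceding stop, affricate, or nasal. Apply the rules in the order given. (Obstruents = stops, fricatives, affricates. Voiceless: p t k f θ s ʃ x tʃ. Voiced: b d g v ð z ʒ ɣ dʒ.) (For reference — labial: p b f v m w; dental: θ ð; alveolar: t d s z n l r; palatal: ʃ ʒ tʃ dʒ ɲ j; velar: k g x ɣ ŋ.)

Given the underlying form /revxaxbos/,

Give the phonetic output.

[refxaɣbos]

Rule 1: /v/ before /x/ (voiceless) → [f]
Rule 1: /x/ before /b/ (voiced) → [ɣ]
After rule 1: refxaɣbos
Rule 2: no segment meets the rule's conditions; no change.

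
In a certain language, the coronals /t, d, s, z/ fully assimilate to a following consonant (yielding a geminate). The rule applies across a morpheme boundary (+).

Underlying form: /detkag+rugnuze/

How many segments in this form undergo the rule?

1

/t/ before /k/ → [k] (total assimilation)
1 segment changes.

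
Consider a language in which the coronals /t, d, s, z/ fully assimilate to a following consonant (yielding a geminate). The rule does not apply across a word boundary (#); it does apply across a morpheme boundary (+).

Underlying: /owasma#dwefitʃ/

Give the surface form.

/s/ before /m/ → [m] (total assimilation)
/d/ before /w/ → [w] (total assimilation)

[owamma#wwefitʃ]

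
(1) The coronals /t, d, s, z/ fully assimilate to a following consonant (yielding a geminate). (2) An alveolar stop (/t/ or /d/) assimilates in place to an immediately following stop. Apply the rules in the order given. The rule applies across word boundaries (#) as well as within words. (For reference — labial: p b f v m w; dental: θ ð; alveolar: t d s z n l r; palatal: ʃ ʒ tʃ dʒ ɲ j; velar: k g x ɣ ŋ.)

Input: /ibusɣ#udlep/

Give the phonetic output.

Rule 1: /s/ before /ɣ/ → [ɣ] (total assimilation)
Rule 1: /d/ before /l/ → [l] (total assimilation)
After rule 1: ibuɣɣ#ullep
Rule 2: no segment meets the rule's conditions; no change.

[ibuɣɣ#ullep]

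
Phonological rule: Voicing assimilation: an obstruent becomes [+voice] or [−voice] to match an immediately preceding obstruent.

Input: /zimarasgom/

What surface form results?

[zimaraskom]

/g/ after /s/ (voiceless) → [k]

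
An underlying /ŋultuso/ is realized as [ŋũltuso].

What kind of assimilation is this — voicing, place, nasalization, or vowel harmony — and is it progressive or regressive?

/u/→[ũ].
Each target copies a feature from the preceding segment, so the direction is progressive.

nasalization, progressive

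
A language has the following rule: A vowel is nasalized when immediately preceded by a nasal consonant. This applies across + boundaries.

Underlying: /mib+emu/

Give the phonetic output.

[mĩb+emũ]

/i/ after nasal /m/ → [ĩ]
/u/ after nasal /m/ → [ũ]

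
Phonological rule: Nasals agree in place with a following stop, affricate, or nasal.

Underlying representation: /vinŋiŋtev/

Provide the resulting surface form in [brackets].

[viŋŋintev]

/n/ before /ŋ/ (velar) → [ŋ]
/ŋ/ before /t/ (alveolar) → [n]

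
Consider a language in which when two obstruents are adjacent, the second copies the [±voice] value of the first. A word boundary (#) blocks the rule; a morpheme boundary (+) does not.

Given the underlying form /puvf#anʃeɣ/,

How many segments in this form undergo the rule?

1

/f/ after /v/ (voiced) → [v]
1 segment changes.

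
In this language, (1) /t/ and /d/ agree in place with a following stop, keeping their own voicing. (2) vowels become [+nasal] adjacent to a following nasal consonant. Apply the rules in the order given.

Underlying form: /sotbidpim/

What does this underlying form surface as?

[sopbibpĩm]

Rule 1: /t/ before /b/ (labial) → [p]
Rule 1: /d/ before /p/ (labial) → [b]
After rule 1: sopbibpim
Rule 2: /i/ before nasal /m/ → [ĩ]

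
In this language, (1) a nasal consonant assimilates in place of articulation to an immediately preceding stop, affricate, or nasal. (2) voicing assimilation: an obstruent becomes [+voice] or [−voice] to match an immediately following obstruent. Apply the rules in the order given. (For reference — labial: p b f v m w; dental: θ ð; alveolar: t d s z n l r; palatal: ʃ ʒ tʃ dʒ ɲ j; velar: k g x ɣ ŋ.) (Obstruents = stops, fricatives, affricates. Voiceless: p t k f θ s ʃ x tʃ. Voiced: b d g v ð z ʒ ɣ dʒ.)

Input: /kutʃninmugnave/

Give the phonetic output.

[kutʃɲinnugŋave]

Rule 1: /n/ after /tʃ/ (palatal) → [ɲ]
Rule 1: /m/ after /n/ (alveolar) → [n]
Rule 1: /n/ after /g/ (velar) → [ŋ]
After rule 1: kutʃɲinnugŋave
Rule 2: no segment meets the rule's conditions; no change.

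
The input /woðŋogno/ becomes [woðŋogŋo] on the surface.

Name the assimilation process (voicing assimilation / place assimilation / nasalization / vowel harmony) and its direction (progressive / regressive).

/n/→[ŋ].
Each target copies a feature from the preceding segment, so the direction is progressive.

place assimilation, progressive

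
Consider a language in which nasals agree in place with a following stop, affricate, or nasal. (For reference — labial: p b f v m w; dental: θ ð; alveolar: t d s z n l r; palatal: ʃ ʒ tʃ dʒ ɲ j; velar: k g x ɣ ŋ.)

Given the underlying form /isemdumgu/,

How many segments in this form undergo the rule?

2

/m/ before /d/ (alveolar) → [n]
/m/ before /g/ (velar) → [ŋ]
2 segments change.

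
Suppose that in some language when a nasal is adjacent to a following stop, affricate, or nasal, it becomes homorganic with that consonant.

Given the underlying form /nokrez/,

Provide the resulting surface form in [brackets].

no segment meets the rule's conditions; no change.

[nokrez]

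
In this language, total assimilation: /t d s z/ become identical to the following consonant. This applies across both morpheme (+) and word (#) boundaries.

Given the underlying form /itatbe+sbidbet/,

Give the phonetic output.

[itabbe+bbibbet]

/t/ before /b/ → [b] (total assimilation)
/s/ before /b/ → [b] (total assimilation)
/d/ before /b/ → [b] (total assimilation)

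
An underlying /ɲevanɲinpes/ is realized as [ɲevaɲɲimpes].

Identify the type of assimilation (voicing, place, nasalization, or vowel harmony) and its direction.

place assimilation, regressive

/n/→[ɲ] /n/→[m].
Each target copies a feature from the following segment, so the direction is regressive.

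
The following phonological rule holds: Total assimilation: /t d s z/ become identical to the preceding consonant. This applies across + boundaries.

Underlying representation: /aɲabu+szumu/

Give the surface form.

[aɲabu+ssumu]

/z/ after /s/ → [s] (total assimilation)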